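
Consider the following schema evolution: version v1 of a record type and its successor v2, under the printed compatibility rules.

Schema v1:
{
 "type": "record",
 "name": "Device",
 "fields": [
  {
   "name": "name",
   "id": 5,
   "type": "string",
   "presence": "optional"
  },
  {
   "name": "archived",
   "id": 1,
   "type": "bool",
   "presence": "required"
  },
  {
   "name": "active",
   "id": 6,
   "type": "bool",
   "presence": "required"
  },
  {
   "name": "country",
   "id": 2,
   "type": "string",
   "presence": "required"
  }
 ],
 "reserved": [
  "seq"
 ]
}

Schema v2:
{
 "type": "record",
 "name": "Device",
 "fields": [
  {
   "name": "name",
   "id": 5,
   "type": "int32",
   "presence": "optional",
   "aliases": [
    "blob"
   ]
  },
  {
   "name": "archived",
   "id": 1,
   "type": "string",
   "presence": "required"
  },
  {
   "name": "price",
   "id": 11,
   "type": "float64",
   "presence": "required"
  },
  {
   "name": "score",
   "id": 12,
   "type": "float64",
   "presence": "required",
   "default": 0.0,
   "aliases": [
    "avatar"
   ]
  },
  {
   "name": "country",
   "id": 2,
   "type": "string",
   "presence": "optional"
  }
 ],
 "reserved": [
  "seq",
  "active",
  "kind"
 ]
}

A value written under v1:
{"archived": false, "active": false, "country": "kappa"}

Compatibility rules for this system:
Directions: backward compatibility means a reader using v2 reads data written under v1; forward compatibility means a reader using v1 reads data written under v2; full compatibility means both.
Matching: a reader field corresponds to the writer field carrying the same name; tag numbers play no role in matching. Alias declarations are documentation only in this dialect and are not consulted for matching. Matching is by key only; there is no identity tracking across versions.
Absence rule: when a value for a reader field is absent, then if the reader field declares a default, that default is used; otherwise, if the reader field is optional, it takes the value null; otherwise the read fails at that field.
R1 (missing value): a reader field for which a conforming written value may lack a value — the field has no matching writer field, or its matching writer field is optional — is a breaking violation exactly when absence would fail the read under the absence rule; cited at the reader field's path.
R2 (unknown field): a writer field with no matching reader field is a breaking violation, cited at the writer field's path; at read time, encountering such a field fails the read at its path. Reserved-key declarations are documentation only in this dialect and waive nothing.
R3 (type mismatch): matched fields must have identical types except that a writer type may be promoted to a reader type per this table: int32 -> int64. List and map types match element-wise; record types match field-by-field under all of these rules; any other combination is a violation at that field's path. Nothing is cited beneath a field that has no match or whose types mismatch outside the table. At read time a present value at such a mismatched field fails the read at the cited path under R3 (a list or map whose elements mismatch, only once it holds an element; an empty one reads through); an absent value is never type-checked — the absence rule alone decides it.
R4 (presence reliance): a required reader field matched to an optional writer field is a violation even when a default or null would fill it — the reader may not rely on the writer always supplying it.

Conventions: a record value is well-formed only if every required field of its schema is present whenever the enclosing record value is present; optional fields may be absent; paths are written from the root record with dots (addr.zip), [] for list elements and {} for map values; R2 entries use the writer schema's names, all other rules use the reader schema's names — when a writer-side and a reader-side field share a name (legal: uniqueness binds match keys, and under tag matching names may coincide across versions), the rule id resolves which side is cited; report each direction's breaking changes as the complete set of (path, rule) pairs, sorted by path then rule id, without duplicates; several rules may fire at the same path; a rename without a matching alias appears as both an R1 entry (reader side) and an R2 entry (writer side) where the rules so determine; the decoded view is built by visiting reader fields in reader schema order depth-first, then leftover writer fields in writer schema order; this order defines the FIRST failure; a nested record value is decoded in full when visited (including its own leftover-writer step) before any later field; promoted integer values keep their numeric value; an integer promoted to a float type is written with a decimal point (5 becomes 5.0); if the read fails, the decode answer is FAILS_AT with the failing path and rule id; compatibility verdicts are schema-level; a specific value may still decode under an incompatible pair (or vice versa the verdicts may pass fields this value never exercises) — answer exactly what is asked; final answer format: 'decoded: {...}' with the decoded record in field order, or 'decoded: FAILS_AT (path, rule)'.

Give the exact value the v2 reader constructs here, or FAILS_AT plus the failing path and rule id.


each type pair in Device: writer, then reader
decode walk for Device under reader schema v2:
  name := null (not supplied -> null)
  read fails at archived under R3
  => FAILS_AT (archived, R3)
diffs on Device not affecting the asked answer:
  field name in record Device: type string changed to int32 -> a verdict-level change on Device — the shown value reads the same
  removed field active from record Device (its key "active" joins the reserved list) -> a verdict-level change on Device — the shown value reads the same
  added field score to record Device: required float64, tag 12, default 0.0 (in v2 it sits immediately before country) -> a verdict-level change on Device — the shown value reads the same
  field country in record Device: required changed to optional -> a verdict-level change on Device — the shown value reads the same
  added field price to record Device: required float64, tag 11 (in v2 it sits immediately before country) -> a verdict-level change on Device — the shown value reads the same

decoded: FAILS_AT (archived, R3)


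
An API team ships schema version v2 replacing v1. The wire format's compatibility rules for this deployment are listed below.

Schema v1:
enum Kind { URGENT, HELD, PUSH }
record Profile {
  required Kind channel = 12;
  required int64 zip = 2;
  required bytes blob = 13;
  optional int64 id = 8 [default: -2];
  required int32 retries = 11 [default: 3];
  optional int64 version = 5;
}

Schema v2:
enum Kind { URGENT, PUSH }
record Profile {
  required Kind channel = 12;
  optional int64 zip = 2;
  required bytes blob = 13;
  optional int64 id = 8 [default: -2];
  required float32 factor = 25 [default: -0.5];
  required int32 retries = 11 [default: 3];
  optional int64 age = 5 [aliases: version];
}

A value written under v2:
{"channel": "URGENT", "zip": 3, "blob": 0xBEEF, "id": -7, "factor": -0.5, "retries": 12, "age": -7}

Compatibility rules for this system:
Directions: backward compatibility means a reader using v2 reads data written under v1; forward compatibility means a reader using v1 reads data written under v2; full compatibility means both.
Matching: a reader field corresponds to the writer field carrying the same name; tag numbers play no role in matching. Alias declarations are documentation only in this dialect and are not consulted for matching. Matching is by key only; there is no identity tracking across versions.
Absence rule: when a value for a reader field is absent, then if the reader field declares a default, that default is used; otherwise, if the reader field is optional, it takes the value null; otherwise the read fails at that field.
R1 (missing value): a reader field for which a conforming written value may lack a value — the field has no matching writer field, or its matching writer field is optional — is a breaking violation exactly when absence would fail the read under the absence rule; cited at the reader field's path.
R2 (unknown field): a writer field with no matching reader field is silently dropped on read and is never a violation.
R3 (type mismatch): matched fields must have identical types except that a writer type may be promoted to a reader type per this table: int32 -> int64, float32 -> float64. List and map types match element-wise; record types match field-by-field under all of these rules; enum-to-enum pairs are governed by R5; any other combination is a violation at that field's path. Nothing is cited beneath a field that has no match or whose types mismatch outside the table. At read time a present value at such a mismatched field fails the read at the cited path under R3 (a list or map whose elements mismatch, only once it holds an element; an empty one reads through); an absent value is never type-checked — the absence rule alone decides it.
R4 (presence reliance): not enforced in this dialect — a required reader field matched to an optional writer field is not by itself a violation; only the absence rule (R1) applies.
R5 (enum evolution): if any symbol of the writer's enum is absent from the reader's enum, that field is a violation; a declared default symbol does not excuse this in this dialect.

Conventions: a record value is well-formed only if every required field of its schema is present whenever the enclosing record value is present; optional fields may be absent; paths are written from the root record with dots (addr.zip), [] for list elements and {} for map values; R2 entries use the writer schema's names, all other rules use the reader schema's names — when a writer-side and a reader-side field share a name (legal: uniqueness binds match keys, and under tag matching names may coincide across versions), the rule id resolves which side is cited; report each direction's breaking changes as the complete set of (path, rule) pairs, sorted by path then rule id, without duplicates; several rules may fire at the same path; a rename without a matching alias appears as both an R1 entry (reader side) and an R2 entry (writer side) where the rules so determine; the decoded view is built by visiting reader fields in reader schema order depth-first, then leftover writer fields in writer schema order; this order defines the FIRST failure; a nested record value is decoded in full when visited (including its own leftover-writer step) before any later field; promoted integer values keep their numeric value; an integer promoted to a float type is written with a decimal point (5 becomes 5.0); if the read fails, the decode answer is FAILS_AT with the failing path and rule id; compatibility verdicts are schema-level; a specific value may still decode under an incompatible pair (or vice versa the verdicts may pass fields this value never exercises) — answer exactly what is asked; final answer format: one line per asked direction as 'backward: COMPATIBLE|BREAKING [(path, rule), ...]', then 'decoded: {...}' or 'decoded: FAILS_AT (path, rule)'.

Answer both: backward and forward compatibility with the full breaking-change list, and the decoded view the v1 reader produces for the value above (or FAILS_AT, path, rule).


backward: BREAKING [(channel, R5)]; forward: BREAKING [(zip, R1)]; decoded: {"channel": "URGENT", "zip": 3, "blob": 0xBEEF, "id": -7, "retries": 12, "version": null}

the writer's type comes first in each Profile pair
backward pass over Profile, reader schema v2, writer schema v1:
  channel: paired with writer channel (Kind -> Kind; writer required)
  zip: paired with writer zip (int64 -> int64; writer required)
  blob: paired with writer blob (bytes -> bytes; writer required)
  id: paired with writer id (int64 -> int64; writer optional)
  factor: no writer-side match
  retries: paired with writer retries (int32 -> int32; writer required)
  age: no writer-side match
  leftover writer field: version
  breaking: (channel, R5)
  => backward: BREAKING (1)
forward pass over Profile, reader schema v1, writer schema v2:
  channel: paired with writer channel (Kind -> Kind; writer required)
  zip: paired with writer zip (int64 -> int64; writer optional)
  blob: paired with writer blob (bytes -> bytes; writer required)
  id: paired with writer id (int64 -> int64; writer optional)
  retries: paired with writer retries (int32 -> int32; writer required)
  version: no writer-side match
  leftover writer field: factor
  leftover writer field: age
  breaking: (zip, R1)
  => forward: BREAKING (1)
migrating the Profile value to v1:
  channel := "URGENT"
  zip := 3
  blob := 0xBEEF
  id := -7
  retries := 12
  version := null (absent, optional -> null)
  writer factor: unknown -> dropped
  writer age: unknown -> dropped
  => decoded: {"channel": "URGENT", "zip": 3, "blob": 0xBEEF, "id": -7, "retries": 12, "version": null}


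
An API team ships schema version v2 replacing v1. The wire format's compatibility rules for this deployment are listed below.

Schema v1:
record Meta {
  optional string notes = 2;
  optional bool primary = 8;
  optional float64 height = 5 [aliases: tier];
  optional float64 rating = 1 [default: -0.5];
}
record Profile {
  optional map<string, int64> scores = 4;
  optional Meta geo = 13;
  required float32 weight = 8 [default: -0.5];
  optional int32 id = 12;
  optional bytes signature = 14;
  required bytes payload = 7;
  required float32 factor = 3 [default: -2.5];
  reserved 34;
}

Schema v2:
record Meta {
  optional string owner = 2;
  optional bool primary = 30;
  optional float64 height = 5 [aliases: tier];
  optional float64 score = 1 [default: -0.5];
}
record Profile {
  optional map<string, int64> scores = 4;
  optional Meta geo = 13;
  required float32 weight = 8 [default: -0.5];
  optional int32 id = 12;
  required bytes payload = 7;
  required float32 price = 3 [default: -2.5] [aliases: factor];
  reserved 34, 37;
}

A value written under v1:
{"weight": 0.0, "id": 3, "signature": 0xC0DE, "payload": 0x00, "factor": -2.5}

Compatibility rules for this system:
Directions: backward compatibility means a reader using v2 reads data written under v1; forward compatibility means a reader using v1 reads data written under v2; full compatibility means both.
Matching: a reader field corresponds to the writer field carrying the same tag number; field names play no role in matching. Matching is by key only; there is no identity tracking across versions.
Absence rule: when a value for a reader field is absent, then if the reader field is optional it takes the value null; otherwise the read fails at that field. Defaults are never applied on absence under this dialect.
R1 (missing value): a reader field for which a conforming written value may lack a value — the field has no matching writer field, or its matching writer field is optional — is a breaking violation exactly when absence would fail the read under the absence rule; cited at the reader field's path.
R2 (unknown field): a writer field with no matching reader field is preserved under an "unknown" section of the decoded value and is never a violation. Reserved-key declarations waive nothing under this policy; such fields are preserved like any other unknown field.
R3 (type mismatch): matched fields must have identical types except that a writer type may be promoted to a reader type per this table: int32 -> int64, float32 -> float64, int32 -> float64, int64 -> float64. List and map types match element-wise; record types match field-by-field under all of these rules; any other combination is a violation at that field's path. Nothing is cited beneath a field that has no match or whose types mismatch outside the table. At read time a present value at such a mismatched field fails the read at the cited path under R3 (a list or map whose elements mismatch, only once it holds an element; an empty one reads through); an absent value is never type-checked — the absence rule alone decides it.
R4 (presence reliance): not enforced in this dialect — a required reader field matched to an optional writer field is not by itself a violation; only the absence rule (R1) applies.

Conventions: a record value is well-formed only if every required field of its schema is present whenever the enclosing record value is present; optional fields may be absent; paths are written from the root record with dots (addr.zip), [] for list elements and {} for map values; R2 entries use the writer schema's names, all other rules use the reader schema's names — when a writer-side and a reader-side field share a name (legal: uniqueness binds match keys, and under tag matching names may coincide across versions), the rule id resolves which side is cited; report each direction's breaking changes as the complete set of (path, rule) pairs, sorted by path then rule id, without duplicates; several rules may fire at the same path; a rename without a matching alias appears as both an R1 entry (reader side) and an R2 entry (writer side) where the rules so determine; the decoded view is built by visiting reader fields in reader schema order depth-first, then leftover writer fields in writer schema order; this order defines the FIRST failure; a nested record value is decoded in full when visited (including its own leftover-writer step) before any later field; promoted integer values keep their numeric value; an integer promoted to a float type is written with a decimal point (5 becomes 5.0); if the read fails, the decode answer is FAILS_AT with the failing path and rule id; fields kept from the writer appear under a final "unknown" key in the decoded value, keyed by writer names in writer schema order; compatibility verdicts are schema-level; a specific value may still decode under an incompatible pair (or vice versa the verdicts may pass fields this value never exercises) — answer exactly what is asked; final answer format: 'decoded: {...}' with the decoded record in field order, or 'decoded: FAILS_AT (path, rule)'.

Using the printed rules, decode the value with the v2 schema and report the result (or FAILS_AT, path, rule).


each type pair in Profile: writer, then reader
migrating the Profile value to v2:
  scores := null (absent, optional -> null)
  geo := null (absent, optional -> null)
  weight := 0.0
  id := 3
  payload := 0x00
  price := -2.5 (from writer factor)
  writer signature: kept under "unknown"
  => decoded: {"scores": null, "geo": null, "weight": 0.0, "id": 3, "payload": 0x00, "price": -2.5, "unknown": {"signature": 0xC0DE}}
checking off the Profile differences that do not matter here:
  renamed field notes to owner in record Meta -> triggers nothing under the printed rules; the Profile answer is the same either way
  renamed field rating to score in record Meta -> triggers nothing under the printed rules; the Profile answer is the same either way
  field primary in record Meta: tag 8 changed to 30 -> triggers nothing under the printed rules; the Profile answer is the same either way

decoded: {"scores": null, "geo": null, "weight": 0.0, "id": 3, "payload": 0x00, "price": -2.5, "unknown": {"signature": 0xC0DE}}


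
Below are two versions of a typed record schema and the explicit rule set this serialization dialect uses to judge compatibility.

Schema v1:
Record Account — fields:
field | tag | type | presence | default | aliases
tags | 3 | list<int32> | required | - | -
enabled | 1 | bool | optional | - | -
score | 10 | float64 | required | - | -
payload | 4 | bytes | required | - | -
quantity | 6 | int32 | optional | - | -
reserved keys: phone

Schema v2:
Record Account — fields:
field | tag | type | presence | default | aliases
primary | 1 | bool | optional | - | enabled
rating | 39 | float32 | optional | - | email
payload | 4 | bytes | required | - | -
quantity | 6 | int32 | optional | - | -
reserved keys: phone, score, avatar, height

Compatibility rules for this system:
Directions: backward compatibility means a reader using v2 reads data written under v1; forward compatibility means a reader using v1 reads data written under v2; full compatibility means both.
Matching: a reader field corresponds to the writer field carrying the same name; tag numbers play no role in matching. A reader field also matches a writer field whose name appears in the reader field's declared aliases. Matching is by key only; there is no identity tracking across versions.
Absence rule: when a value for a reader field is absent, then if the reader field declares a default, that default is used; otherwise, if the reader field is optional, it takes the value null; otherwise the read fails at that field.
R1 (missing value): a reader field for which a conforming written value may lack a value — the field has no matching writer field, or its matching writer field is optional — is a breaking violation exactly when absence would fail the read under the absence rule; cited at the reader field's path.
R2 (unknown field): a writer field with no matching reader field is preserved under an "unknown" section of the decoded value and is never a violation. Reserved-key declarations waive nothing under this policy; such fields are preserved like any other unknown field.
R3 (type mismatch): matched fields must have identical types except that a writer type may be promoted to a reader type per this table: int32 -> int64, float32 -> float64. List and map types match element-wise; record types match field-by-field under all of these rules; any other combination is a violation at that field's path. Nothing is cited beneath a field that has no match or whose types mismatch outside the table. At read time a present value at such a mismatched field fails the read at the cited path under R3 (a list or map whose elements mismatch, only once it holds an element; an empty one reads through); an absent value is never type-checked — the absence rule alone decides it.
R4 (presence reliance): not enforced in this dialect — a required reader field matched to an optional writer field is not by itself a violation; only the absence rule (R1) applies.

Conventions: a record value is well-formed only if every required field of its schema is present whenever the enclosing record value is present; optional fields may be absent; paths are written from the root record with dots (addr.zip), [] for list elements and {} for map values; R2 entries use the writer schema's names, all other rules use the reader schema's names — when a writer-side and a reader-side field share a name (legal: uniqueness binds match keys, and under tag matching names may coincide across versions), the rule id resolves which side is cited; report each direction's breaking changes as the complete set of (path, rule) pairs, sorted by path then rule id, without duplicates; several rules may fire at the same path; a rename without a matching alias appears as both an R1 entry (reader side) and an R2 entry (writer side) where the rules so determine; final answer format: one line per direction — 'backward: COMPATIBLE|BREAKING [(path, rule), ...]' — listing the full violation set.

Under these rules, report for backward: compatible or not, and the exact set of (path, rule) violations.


backward: COMPATIBLE []

in Account below, arrows point writer -> reader
backward pass over Account, reader schema v2, writer schema v1:
  primary: paired with writer enabled (bool -> bool; writer optional)
  no writer field matches reader rating
  payload: paired with writer payload (bytes -> bytes; writer required)
  quantity: paired with writer quantity (int32 -> int32; writer optional)
  writer field tags has no reader counterpart
  writer field score has no reader counterpart
  nothing fires on Account: backward is COMPATIBLE
ruling out the remaining Account differences:
  removed field score from record Account (its key "score" joins the reserved list) -> matters only for Account's forward compatibility — outside the asked direction
  added field rating to record Account: optional float32, tag 39 (in v2 it sits immediately before payload) -> triggers nothing under Account's printed rules — same verdict
  removed field tags from record Account -> matters only for Account's forward compatibility — outside the asked direction
  renamed field enabled to primary in record Account (alias enabled declared on the renamed field) -> triggers nothing under Account's printed rules — same verdict


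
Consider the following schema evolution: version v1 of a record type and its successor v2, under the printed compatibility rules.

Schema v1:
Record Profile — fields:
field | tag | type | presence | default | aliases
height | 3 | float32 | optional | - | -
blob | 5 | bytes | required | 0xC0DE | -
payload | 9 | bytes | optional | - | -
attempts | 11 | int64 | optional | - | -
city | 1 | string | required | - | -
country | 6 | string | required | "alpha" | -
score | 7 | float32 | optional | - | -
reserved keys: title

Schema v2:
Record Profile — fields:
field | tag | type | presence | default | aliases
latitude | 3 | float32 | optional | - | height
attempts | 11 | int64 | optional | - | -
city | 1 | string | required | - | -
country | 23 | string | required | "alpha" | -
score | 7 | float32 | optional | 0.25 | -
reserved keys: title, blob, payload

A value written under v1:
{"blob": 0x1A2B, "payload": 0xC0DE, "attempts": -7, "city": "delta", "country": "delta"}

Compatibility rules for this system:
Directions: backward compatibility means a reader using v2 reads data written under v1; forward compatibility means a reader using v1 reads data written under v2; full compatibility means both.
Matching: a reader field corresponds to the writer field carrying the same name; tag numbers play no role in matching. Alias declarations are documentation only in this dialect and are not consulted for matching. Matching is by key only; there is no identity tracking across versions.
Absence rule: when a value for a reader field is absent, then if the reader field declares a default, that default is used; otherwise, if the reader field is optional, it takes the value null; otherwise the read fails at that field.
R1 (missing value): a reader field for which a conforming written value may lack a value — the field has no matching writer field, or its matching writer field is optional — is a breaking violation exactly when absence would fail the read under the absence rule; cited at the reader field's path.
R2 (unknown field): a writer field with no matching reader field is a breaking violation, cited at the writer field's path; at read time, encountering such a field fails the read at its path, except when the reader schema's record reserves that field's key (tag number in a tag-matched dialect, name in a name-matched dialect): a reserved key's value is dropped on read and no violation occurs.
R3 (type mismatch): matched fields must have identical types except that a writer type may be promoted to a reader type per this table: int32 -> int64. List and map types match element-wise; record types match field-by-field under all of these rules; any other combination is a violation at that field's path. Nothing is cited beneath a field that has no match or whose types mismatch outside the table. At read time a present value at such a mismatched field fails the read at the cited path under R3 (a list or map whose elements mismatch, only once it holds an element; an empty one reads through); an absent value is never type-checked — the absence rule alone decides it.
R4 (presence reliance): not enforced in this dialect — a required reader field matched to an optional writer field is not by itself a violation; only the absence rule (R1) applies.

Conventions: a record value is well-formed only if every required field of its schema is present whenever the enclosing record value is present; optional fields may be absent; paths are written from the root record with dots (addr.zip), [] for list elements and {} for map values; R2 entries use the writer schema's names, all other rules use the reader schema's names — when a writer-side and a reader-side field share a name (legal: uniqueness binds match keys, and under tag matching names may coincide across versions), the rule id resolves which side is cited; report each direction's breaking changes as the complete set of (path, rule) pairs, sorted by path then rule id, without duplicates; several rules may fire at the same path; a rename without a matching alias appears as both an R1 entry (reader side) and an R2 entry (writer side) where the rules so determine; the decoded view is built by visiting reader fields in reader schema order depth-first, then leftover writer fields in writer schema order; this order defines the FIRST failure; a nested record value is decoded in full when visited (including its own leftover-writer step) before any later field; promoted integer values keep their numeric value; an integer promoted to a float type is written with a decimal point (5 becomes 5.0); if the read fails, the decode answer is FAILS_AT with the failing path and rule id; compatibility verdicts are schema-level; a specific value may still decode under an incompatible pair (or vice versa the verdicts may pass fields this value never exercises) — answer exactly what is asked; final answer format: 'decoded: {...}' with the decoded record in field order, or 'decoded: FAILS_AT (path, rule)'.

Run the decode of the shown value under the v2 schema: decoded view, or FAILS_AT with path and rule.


the writer's type comes first in each Profile pair
decode walk for Profile under reader schema v2:
  latitude := null (absent, optional -> null)
  attempts := -7
  city := "delta"
  country := "delta"
  score := 0.25 (absent -> default)
  writer blob: reserved -> dropped
  writer payload: reserved -> dropped
  => decoded: {"latitude": null, "attempts": -7, "city": "delta", "country": "delta", "score": 0.25}
diffs on Profile not affecting the asked answer:
  field country in record Profile: tag 6 changed to 23 -> fires no rule on Profile under this dialect and leaves the result unchanged

decoded: {"latitude": null, "attempts": -7, "city": "delta", "country": "delta", "score": 0.25}


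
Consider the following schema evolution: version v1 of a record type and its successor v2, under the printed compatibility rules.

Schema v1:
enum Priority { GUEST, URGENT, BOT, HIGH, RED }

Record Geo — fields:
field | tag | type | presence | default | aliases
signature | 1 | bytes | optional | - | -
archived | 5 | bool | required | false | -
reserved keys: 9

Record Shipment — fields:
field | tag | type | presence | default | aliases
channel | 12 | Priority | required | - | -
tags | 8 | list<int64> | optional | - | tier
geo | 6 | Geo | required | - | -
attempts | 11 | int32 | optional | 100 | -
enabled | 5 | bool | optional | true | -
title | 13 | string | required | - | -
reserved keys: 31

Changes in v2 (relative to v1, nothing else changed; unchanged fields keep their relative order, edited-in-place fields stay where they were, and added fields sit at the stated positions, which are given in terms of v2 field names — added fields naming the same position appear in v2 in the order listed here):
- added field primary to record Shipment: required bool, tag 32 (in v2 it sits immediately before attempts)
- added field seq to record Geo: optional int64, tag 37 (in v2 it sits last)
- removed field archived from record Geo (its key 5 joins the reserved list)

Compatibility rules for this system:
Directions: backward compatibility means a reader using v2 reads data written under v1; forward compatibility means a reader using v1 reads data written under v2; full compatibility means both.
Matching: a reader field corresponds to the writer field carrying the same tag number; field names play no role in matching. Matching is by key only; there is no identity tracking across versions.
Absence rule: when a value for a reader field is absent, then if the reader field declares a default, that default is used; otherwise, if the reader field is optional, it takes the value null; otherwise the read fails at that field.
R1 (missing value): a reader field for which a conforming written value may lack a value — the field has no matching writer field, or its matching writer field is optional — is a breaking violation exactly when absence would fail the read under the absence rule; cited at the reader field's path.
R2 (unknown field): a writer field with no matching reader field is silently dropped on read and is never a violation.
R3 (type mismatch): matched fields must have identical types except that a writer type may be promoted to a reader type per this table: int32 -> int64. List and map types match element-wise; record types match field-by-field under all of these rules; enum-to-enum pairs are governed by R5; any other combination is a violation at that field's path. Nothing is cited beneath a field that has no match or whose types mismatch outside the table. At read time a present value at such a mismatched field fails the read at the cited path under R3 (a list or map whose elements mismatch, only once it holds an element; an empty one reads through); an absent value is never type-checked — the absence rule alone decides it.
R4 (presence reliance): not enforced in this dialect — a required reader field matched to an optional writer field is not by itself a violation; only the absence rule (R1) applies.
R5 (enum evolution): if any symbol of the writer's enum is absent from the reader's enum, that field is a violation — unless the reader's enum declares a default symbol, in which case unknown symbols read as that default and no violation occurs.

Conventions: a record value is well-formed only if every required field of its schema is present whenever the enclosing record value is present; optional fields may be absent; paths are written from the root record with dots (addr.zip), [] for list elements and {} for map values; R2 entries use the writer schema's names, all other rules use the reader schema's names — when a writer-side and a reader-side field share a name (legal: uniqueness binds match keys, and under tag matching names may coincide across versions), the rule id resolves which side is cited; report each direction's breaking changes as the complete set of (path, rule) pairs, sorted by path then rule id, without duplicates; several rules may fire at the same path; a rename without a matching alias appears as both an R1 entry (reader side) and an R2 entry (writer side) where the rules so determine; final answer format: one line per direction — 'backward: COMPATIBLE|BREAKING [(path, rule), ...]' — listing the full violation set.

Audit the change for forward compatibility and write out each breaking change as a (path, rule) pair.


arrows below run writer -> reader for Shipment
forward for Shipment (reader v1, writer v2):
  Priority -> Priority, writer required: channel aligns to channel
  list<int64> -> list<int64>, writer optional: tags aligns to tags
  Geo -> Geo, writer required: geo aligns to geo
  int32 -> int32, writer optional: attempts aligns to attempts
  bool -> bool, writer optional: enabled aligns to enabled
  string -> string, writer required: title aligns to title
  writer primary: unknown to reader
  bytes -> bytes, writer optional: geo.signature aligns to geo.signature
  geo.archived: no writer-side match
  writer geo.seq: unknown to reader
  nothing fires on Shipment: forward is COMPATIBLE
the other Shipment changes do not affect what is asked:
  added field primary to record Shipment: required bool, tag 32 (in v2 it sits immediately before attempts) -> fires only in the backward direction of Shipment, which is not asked here
  added field seq to record Geo: optional int64, tag 37 (in v2 it sits last) -> fires no rule on Shipment, leaving the asked answer as it is
  removed field archived from record Geo (its key 5 joins the reserved list) -> fires no rule on Shipment, leaving the asked answer as it is

forward: COMPATIBLE []


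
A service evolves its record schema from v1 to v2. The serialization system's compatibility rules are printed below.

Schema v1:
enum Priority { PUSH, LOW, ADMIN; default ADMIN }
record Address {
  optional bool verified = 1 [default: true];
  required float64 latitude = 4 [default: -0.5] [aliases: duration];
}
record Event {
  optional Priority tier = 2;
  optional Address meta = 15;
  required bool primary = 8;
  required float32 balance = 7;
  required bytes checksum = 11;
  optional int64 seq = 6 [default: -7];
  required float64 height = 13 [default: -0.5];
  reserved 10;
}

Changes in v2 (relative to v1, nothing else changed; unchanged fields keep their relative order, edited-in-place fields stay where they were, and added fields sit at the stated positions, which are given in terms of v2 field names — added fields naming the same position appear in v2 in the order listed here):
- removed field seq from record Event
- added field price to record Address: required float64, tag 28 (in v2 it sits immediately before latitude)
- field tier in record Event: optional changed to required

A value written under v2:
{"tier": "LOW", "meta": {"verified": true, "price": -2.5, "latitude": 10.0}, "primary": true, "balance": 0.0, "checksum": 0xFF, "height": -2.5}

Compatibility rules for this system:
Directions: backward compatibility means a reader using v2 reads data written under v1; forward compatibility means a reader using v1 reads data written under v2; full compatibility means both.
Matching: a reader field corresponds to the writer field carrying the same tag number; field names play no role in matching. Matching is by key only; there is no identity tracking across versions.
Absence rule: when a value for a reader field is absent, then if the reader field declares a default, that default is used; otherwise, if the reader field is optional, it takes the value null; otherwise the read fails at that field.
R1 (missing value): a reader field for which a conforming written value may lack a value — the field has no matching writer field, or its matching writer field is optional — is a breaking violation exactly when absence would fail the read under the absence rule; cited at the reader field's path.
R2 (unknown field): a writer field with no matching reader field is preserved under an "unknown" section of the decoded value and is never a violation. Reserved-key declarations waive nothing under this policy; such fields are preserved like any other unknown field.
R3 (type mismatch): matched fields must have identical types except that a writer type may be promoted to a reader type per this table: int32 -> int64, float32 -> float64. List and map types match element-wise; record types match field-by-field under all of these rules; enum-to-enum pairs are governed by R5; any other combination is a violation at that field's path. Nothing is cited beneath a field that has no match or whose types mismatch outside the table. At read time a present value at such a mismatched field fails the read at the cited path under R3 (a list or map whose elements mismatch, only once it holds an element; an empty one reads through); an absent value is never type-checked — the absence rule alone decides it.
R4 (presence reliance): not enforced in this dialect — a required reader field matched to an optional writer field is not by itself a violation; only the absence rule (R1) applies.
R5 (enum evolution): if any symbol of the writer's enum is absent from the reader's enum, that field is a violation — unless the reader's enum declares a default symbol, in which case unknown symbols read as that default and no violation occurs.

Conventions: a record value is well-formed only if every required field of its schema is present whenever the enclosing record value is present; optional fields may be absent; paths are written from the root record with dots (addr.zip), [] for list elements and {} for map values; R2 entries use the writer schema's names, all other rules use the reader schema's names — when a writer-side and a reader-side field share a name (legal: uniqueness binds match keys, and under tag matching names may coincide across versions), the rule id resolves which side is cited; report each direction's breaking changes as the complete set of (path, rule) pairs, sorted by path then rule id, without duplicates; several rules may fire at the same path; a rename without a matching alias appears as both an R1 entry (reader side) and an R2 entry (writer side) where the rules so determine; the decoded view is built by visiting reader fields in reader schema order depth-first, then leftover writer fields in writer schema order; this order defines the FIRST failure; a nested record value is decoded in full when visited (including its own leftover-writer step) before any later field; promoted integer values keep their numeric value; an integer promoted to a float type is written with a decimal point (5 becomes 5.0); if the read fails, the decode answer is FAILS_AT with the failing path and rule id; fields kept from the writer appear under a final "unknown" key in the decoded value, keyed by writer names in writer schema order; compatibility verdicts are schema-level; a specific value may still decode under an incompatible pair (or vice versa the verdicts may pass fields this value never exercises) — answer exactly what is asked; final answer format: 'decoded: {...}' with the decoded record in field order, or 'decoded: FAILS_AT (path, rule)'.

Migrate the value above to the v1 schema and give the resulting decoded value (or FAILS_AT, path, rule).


each type pair in Event: writer, then reader
decoding the Event value with the v1 reader:
  tier := "LOW"
  meta.verified := true
  meta.latitude := 10.0
  writer meta.price: kept under "unknown"
  primary := true
  balance := 0.0
  checksum := 0xFF
  seq := -7 (absent -> default)
  height := -2.5
  => decoded: {"tier": "LOW", "meta": {"verified": true, "latitude": 10.0, "unknown": {"price": -2.5}}, "primary": true, "balance": 0.0, "checksum": 0xFF, "seq": -7, "height": -2.5}
the other Event changes do not affect what is asked:
  removed field seq from record Event -> inert under this dialect — no rule fires on Event and the result does not move
  field tier in record Event: optional changed to required -> changes Event's schema-level verdicts only — the decode of this value is the same

decoded: {"tier": "LOW", "meta": {"verified": true, "latitude": 10.0, "unknown": {"price": -2.5}}, "primary": true, "balance": 0.0, "checksum": 0xFF, "seq": -7, "height": -2.5}
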